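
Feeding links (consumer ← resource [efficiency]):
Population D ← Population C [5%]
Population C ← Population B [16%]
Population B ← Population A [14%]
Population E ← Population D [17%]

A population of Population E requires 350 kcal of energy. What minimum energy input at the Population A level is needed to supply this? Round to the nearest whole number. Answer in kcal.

1838235 kcal

Cumulative transfer efficiency: 0.14 × 0.16 × 0.05 × 0.17 = 0.0001904
Population A energy = 350 / 0.0001904 = 1838235 kcal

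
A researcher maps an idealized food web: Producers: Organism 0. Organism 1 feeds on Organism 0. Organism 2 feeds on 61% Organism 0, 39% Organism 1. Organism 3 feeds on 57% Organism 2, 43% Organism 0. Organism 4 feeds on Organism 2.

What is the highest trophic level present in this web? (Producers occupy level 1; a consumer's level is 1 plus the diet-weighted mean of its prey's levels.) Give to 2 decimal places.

3.39

Organism 1: 1 + 1 = 2
Organism 2: 1 + (0.61×1 + 0.39×2) = 2.39
Organism 3: 1 + (0.57×2.39 + 0.43×1) = 2.7923
Organism 4: 1 + 2.39 = 3.39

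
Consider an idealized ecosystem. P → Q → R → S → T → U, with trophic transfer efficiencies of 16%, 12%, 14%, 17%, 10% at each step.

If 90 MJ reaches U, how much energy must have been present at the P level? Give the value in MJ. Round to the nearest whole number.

Cumulative transfer efficiency: 0.16 × 0.12 × 0.14 × 0.17 × 0.1 = 0.000045696
P energy = 90 / 0.000045696 = 1969538 MJ

1969538 MJ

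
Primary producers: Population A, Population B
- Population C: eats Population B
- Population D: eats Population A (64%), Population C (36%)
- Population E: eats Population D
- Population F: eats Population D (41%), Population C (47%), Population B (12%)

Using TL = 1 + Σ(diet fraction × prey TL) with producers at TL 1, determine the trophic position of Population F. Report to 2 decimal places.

3.03

Population C: 1 + 1 = 2
Population D: 1 + (0.64×1 + 0.36×2) = 2.36
Population E: 1 + 2.36 = 3.36
Population F: 1 + (0.41×2.36 + 0.47×2 + 0.12×1) = 3.0276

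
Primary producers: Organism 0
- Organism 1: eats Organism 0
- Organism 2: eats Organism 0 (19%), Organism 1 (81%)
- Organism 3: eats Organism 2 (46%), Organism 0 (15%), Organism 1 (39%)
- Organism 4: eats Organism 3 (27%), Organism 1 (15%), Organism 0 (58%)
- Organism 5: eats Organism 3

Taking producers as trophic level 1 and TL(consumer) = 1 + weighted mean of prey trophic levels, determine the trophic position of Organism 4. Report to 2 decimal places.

Organism 1: 1 + 1 = 2
Organism 2: 1 + (0.19×1 + 0.81×2) = 2.81
Organism 3: 1 + (0.46×2.81 + 0.15×1 + 0.39×2) = 3.2226
Organism 4: 1 + (0.27×3.2226 + 0.15×2 + 0.58×1) = 2.750102
Organism 5: 1 + 3.2226 = 4.2226

2.75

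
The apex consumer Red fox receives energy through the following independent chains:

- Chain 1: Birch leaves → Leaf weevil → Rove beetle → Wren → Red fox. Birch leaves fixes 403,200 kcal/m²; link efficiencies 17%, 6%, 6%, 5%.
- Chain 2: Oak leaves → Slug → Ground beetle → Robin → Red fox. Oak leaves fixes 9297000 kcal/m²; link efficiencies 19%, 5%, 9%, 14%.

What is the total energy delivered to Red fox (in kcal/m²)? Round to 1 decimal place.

Chain 1: 403200 × 0.17 × 0.06 × 0.06 × 0.05 = 12.33792 kcal/m²
Chain 2: 9297000 × 0.19 × 0.05 × 0.09 × 0.14 = 1112.8509 kcal/m²
Total at Red fox: 12.33792 + 1112.8509 = 1125.18882 kcal/m²

1125.2 kcal/m²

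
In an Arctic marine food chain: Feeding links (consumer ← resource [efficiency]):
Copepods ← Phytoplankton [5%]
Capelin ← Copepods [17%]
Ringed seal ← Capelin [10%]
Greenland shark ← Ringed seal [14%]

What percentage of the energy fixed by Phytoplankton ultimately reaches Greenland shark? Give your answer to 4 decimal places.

0.0119%

Product of link efficiencies: 0.05 × 0.17 × 0.1 × 0.14 = 0.000119
As a percentage: 0.000119 × 100 = 0.0119%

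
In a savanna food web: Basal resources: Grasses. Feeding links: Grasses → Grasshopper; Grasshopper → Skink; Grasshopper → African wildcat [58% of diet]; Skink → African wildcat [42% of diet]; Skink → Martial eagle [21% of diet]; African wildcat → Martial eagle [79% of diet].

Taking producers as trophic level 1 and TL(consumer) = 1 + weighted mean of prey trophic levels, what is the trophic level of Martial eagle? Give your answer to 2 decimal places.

4.33

Grasshopper: 1 + 1 = 2
Skink: 1 + 2 = 3
African wildcat: 1 + (0.58×2 + 0.42×3) = 3.42
Martial eagle: 1 + (0.21×3 + 0.79×3.42) = 4.3318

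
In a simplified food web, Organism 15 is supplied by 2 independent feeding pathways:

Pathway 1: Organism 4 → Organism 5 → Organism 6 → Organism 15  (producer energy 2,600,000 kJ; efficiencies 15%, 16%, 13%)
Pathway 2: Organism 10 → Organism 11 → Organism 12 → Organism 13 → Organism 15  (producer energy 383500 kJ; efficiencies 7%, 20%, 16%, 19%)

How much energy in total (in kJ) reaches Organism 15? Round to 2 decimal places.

Pathway 1: 2600000 × 0.15 × 0.16 × 0.13 = 8112 kJ
Pathway 2: 383500 × 0.07 × 0.2 × 0.16 × 0.19 = 163.2176 kJ
Total at Organism 15: 8112 + 163.2176 = 8275.2176 kJ

8275.22 kJ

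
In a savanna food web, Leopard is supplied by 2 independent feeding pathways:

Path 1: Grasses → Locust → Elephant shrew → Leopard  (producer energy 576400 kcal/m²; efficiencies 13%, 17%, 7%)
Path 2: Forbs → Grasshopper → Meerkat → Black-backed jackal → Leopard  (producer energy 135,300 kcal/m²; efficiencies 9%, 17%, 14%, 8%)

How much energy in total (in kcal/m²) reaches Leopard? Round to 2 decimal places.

914.88 kcal/m²

Path 1: 576400 × 0.13 × 0.17 × 0.07 = 891.6908 kcal/m²
Path 2: 135300 × 0.09 × 0.17 × 0.14 × 0.08 = 23.185008 kcal/m²
Total at Leopard: 891.6908 + 23.185008 = 914.875808 kcal/m²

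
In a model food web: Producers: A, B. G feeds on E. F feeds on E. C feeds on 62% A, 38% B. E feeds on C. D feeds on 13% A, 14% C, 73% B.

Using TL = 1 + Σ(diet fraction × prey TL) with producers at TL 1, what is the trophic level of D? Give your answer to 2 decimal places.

2.14

C: 1 + (0.62×1 + 0.38×1) = 2
D: 1 + (0.13×1 + 0.14×2 + 0.73×1) = 2.14
E: 1 + 2 = 3
F: 1 + 3 = 4
G: 1 + 3 = 4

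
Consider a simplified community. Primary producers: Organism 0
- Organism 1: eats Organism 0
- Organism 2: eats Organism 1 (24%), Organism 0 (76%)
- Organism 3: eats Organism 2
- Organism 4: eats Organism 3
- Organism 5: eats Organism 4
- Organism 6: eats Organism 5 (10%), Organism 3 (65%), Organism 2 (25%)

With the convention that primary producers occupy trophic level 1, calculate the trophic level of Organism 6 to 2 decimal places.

4.19

Organism 1: 1 + 1 = 2
Organism 2: 1 + (0.24×2 + 0.76×1) = 2.24
Organism 3: 1 + 2.24 = 3.24
Organism 4: 1 + 3.24 = 4.24
Organism 5: 1 + 4.24 = 5.24
Organism 6: 1 + (0.1×5.24 + 0.65×3.24 + 0.25×2.24) = 4.19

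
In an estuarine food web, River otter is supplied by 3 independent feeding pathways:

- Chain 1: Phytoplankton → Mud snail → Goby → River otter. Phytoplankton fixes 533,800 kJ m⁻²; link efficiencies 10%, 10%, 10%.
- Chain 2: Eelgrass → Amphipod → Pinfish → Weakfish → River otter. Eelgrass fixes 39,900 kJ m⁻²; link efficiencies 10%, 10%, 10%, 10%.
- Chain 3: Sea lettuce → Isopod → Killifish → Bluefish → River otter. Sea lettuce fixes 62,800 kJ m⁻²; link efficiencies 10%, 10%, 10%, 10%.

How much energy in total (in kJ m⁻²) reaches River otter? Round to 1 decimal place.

544.1 kJ m⁻²

Chain 1: 533800 × 0.1 × 0.1 × 0.1 = 533.8 kJ m⁻²
Chain 2: 39900 × 0.1 × 0.1 × 0.1 × 0.1 = 3.99 kJ m⁻²
Chain 3: 62800 × 0.1 × 0.1 × 0.1 × 0.1 = 6.28 kJ m⁻²
Total at River otter: 533.8 + 3.99 + 6.28 = 544.07 kJ m⁻²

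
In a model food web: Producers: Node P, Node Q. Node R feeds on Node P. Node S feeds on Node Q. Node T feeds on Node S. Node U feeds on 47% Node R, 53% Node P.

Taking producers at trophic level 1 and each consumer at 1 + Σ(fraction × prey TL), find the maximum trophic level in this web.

3

Node R: 1 + 1 = 2
Node S: 1 + 1 = 2
Node T: 1 + 2 = 3
Node U: 1 + (0.47×2 + 0.53×1) = 2.47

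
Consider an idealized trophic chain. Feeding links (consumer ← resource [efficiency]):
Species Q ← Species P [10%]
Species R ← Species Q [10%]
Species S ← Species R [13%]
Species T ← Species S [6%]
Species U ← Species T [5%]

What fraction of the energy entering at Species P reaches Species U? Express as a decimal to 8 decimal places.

Product of link efficiencies: 0.1 × 0.1 × 0.13 × 0.06 × 0.05 = 0.0000039

0.00000390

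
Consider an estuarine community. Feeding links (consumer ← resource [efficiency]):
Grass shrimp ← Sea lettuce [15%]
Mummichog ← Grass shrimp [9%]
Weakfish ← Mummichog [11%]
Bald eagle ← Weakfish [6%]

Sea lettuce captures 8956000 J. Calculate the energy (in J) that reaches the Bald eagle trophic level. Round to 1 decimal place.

Grass shrimp: 8956000 × 0.15 = 1343400 J
Mummichog: 1343400 × 0.09 = 120906 J
Weakfish: 120906 × 0.11 = 13299.66 J
Bald eagle: 13299.66 × 0.06 = 797.9796 J

798.0 J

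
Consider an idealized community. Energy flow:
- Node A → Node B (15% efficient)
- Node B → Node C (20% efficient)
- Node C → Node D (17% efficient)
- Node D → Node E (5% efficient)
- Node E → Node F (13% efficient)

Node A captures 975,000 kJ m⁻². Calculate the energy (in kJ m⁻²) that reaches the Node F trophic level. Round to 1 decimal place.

32.3 kJ m⁻²

Node B: 975000 × 0.15 = 146250 kJ m⁻²
Node C: 146250 × 0.2 = 29250 kJ m⁻²
Node D: 29250 × 0.17 = 4972.5 kJ m⁻²
Node E: 4972.5 × 0.05 = 248.625 kJ m⁻²
Node F: 248.625 × 0.13 = 32.32125 kJ m⁻²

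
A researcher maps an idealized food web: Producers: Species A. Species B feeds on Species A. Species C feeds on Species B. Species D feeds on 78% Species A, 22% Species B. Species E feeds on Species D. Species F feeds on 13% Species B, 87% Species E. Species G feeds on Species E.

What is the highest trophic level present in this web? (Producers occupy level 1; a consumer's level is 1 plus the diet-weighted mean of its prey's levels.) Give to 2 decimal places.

4.22

Species B: 1 + 1 = 2
Species C: 1 + 2 = 3
Species D: 1 + (0.78×1 + 0.22×2) = 2.22
Species E: 1 + 2.22 = 3.22
Species F: 1 + (0.13×2 + 0.87×3.22) = 4.0614
Species G: 1 + 3.22 = 4.22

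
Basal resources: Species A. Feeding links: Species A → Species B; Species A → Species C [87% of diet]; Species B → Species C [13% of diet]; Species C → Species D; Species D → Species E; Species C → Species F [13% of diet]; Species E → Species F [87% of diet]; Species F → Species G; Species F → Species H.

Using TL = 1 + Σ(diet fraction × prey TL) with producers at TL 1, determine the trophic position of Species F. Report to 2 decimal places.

Species B: 1 + 1 = 2
Species C: 1 + (0.87×1 + 0.13×2) = 2.13
Species D: 1 + 2.13 = 3.13
Species E: 1 + 3.13 = 4.13
Species F: 1 + (0.13×2.13 + 0.87×4.13) = 4.87
Species G: 1 + 4.87 = 5.87
Species H: 1 + 4.87 = 5.87

4.87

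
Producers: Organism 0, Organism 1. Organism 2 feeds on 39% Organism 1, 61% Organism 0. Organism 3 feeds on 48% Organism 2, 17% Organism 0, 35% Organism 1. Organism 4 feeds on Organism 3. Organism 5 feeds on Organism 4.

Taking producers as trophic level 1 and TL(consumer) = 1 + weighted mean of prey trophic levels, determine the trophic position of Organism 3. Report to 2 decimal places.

Organism 2: 1 + (0.39×1 + 0.61×1) = 2
Organism 3: 1 + (0.48×2 + 0.17×1 + 0.35×1) = 2.48
Organism 4: 1 + 2.48 = 3.48
Organism 5: 1 + 3.48 = 4.48

2.48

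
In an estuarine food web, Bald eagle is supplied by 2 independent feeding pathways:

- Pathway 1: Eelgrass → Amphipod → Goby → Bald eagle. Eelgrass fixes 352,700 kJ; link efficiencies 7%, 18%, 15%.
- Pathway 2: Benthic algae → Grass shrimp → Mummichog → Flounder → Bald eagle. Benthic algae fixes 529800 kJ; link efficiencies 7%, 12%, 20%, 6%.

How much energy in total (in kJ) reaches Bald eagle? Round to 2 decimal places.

Pathway 1: 352700 × 0.07 × 0.18 × 0.15 = 666.603 kJ
Pathway 2: 529800 × 0.07 × 0.12 × 0.2 × 0.06 = 53.40384 kJ
Total at Bald eagle: 666.603 + 53.40384 = 720.00684 kJ

720.01 kJ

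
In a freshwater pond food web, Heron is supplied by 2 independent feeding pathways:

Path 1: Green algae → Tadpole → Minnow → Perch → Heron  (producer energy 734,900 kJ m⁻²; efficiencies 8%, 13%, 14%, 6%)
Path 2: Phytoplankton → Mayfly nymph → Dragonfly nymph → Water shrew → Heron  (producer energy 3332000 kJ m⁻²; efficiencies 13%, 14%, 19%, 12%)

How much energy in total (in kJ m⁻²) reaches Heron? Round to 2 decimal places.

Path 1: 734900 × 0.08 × 0.13 × 0.14 × 0.06 = 64.200864 kJ m⁻²
Path 2: 3332000 × 0.13 × 0.14 × 0.19 × 0.12 = 1382.64672 kJ m⁻²
Total at Heron: 64.200864 + 1382.64672 = 1446.847584 kJ m⁻²

1446.85 kJ m⁻²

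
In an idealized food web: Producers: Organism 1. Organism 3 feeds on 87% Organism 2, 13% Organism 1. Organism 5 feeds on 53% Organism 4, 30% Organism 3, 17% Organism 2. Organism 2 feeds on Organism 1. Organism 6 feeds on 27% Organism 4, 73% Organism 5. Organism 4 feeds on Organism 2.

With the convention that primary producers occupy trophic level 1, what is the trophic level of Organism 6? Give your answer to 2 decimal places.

Organism 2: 1 + 1 = 2
Organism 3: 1 + (0.87×2 + 0.13×1) = 2.87
Organism 4: 1 + 2 = 3
Organism 5: 1 + (0.53×3 + 0.3×2.87 + 0.17×2) = 3.791
Organism 6: 1 + (0.27×3 + 0.73×3.791) = 4.57743

4.58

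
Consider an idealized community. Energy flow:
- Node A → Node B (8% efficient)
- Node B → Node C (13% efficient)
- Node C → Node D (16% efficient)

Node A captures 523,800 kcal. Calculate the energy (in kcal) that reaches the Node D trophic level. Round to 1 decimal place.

Node B: 523800 × 0.08 = 41904 kcal
Node C: 41904 × 0.13 = 5447.52 kcal
Node D: 5447.52 × 0.16 = 871.6032 kcal

871.6 kcal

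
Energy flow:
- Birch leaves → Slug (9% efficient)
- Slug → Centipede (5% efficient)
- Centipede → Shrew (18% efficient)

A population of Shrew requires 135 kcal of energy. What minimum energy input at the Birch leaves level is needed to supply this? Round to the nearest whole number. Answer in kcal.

166667 kcal

Cumulative transfer efficiency: 0.09 × 0.05 × 0.18 = 0.00081
Birch leaves energy = 135 / 0.00081 = 166667 kcal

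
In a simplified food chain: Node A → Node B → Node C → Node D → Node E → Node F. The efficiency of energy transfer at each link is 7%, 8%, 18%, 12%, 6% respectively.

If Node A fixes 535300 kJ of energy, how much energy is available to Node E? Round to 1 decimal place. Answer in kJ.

Node B: 535300 × 0.07 = 37471 kJ
Node C: 37471 × 0.08 = 2997.68 kJ
Node D: 2997.68 × 0.18 = 539.5824 kJ
Node E: 539.5824 × 0.12 = 64.749888 kJ

64.7 kJ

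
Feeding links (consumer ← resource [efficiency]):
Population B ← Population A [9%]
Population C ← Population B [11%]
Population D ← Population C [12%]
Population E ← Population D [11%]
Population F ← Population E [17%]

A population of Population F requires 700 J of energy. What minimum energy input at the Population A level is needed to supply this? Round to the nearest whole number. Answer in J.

31509390 J

Cumulative transfer efficiency: 0.09 × 0.11 × 0.12 × 0.11 × 0.17 = 0.0000222156
Population A energy = 700 / 0.0000222156 = 31509390 J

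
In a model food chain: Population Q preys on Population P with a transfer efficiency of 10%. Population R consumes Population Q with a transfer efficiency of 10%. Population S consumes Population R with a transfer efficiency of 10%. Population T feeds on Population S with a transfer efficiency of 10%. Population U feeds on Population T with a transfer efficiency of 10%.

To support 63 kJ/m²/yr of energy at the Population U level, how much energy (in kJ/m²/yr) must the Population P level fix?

Cumulative transfer efficiency: 0.1 × 0.1 × 0.1 × 0.1 × 0.1 = 0.00001
Population P energy = 63 / 0.00001 = 6300000 kJ/m²/yr

6300000 kJ/m²/yr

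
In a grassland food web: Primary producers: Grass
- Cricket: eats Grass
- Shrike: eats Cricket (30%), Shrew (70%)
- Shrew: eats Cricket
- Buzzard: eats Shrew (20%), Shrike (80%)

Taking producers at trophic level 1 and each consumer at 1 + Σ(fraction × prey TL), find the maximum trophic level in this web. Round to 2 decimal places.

Cricket: 1 + 1 = 2
Shrew: 1 + 2 = 3
Shrike: 1 + (0.3×2 + 0.7×3) = 3.7
Buzzard: 1 + (0.2×3 + 0.8×3.7) = 4.56

4.56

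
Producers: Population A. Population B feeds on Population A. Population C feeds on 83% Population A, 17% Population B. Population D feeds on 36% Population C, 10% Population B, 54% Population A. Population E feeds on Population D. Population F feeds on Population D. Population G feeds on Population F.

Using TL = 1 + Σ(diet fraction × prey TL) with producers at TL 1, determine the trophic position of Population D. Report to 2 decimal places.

2.52

Population B: 1 + 1 = 2
Population C: 1 + (0.83×1 + 0.17×2) = 2.17
Population D: 1 + (0.36×2.17 + 0.1×2 + 0.54×1) = 2.5212
Population E: 1 + 2.5212 = 3.5212
Population F: 1 + 2.5212 = 3.5212
Population G: 1 + 3.5212 = 4.5212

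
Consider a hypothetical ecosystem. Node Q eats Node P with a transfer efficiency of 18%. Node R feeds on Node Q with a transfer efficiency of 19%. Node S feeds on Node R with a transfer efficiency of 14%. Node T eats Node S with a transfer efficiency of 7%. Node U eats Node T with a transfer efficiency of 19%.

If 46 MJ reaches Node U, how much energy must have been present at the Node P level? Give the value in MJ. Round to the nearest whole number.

Cumulative transfer efficiency: 0.18 × 0.19 × 0.14 × 0.07 × 0.19 = 0.0000636804
Node P energy = 46 / 0.0000636804 = 722357 MJ

722357 MJ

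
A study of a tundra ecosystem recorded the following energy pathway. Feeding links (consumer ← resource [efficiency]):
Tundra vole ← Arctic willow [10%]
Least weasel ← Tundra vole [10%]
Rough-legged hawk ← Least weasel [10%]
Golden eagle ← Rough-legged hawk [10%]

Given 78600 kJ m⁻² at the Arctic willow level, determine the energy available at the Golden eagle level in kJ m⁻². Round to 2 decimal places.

7.86 kJ m⁻²

Tundra vole: 78600 × 0.1 = 7860 kJ m⁻²
Least weasel: 7860 × 0.1 = 786 kJ m⁻²
Rough-legged hawk: 786 × 0.1 = 78.6 kJ m⁻²
Golden eagle: 78.6 × 0.1 = 7.86 kJ m⁻²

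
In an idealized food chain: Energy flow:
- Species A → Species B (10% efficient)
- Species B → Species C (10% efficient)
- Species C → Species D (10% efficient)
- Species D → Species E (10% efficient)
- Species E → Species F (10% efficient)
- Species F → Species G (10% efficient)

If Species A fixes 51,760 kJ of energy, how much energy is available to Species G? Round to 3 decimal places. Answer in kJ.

Species B: 51760 × 0.1 = 5176 kJ
Species C: 5176 × 0.1 = 517.6 kJ
Species D: 517.6 × 0.1 = 51.76 kJ
Species E: 51.76 × 0.1 = 5.176 kJ
Species F: 5.176 × 0.1 = 0.5176 kJ
Species G: 0.5176 × 0.1 = 0.05176 kJ

0.052 kJ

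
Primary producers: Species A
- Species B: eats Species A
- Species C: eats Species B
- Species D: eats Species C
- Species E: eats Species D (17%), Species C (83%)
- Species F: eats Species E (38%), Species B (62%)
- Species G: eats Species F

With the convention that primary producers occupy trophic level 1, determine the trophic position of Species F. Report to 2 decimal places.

Species B: 1 + 1 = 2
Species C: 1 + 2 = 3
Species D: 1 + 3 = 4
Species E: 1 + (0.17×4 + 0.83×3) = 4.17
Species F: 1 + (0.38×4.17 + 0.62×2) = 3.8246
Species G: 1 + 3.8246 = 4.8246

3.82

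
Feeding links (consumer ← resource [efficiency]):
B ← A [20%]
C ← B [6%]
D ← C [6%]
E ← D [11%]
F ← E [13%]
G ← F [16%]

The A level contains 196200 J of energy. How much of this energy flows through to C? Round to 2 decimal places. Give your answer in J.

2354.40 J

B: 196200 × 0.2 = 39240 J
C: 39240 × 0.06 = 2354.4 J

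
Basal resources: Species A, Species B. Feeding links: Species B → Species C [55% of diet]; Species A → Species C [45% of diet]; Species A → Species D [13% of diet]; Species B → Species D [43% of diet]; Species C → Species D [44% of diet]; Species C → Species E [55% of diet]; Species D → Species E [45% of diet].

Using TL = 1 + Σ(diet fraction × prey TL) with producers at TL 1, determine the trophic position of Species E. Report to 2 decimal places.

Species C: 1 + (0.55×1 + 0.45×1) = 2
Species D: 1 + (0.13×1 + 0.43×1 + 0.44×2) = 2.44
Species E: 1 + (0.55×2 + 0.45×2.44) = 3.198

3.20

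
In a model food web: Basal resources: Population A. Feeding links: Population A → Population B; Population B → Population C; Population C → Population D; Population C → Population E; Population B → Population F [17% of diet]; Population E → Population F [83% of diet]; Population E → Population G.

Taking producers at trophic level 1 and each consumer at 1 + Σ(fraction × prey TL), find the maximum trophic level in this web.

Population B: 1 + 1 = 2
Population C: 1 + 2 = 3
Population D: 1 + 3 = 4
Population E: 1 + 3 = 4
Population F: 1 + (0.17×2 + 0.83×4) = 4.66
Population G: 1 + 4 = 5

5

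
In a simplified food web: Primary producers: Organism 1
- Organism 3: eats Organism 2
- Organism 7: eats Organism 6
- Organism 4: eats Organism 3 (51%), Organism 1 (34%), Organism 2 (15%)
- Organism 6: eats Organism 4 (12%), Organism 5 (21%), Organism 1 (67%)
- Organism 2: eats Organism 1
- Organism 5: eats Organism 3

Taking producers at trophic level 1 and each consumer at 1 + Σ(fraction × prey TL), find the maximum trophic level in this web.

4

Organism 2: 1 + 1 = 2
Organism 3: 1 + 2 = 3
Organism 4: 1 + (0.51×3 + 0.34×1 + 0.15×2) = 3.17
Organism 5: 1 + 3 = 4
Organism 6: 1 + (0.12×3.17 + 0.21×4 + 0.67×1) = 2.8904
Organism 7: 1 + 2.8904 = 3.8904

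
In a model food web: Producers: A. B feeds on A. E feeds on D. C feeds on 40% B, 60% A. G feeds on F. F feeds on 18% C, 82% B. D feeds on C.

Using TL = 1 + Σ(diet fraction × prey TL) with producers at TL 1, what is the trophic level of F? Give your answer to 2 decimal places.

B: 1 + 1 = 2
C: 1 + (0.4×2 + 0.6×1) = 2.4
D: 1 + 2.4 = 3.4
E: 1 + 3.4 = 4.4
F: 1 + (0.18×2.4 + 0.82×2) = 3.072
G: 1 + 3.072 = 4.072

3.07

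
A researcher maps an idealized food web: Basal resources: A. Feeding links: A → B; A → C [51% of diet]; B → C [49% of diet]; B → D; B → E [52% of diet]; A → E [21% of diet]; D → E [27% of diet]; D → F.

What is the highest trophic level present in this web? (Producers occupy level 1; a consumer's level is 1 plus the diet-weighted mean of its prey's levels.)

B: 1 + 1 = 2
C: 1 + (0.51×1 + 0.49×2) = 2.49
D: 1 + 2 = 3
E: 1 + (0.52×2 + 0.21×1 + 0.27×3) = 3.06
F: 1 + 3 = 4

4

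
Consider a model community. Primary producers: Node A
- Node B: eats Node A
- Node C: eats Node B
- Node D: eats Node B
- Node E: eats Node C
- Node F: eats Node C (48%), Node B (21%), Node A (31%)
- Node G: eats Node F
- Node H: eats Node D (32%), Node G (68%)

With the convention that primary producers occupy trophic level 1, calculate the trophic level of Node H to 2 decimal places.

Node B: 1 + 1 = 2
Node C: 1 + 2 = 3
Node D: 1 + 2 = 3
Node E: 1 + 3 = 4
Node F: 1 + (0.48×3 + 0.21×2 + 0.31×1) = 3.17
Node G: 1 + 3.17 = 4.17
Node H: 1 + (0.32×3 + 0.68×4.17) = 4.7956

4.80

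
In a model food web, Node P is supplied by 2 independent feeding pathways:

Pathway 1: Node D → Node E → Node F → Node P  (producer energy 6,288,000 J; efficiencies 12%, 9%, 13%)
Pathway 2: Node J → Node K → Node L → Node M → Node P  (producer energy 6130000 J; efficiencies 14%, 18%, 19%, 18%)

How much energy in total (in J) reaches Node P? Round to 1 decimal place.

Pathway 1: 6288000 × 0.12 × 0.09 × 0.13 = 8828.352 J
Pathway 2: 6130000 × 0.14 × 0.18 × 0.19 × 0.18 = 5283.0792 J
Total at Node P: 8828.352 + 5283.0792 = 14111.4312 J

14111.4 J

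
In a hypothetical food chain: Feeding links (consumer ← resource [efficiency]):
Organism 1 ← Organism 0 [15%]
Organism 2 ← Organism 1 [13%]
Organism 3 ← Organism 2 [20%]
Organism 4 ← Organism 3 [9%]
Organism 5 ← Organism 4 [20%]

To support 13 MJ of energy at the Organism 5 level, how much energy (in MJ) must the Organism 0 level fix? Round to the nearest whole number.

Cumulative transfer efficiency: 0.15 × 0.13 × 0.2 × 0.09 × 0.2 = 0.0000702
Organism 0 energy = 13 / 0.0000702 = 185185 MJ

185185 MJ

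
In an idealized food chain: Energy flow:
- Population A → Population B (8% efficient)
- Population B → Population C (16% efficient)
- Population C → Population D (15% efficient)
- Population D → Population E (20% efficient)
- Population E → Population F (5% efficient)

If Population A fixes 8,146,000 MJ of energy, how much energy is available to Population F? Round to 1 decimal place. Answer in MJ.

156.4 MJ

Population B: 8146000 × 0.08 = 651680 MJ
Population C: 651680 × 0.16 = 104268.8 MJ
Population D: 104268.8 × 0.15 = 15640.32 MJ
Population E: 15640.32 × 0.2 = 3128.064 MJ
Population F: 3128.064 × 0.05 = 156.4032 MJ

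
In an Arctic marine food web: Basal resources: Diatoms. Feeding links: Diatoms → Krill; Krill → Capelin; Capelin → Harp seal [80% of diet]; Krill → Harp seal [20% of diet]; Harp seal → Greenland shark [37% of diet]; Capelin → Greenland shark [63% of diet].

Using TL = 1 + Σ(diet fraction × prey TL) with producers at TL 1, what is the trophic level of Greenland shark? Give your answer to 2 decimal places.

Krill: 1 + 1 = 2
Capelin: 1 + 2 = 3
Harp seal: 1 + (0.8×3 + 0.2×2) = 3.8
Greenland shark: 1 + (0.37×3.8 + 0.63×3) = 4.296

4.30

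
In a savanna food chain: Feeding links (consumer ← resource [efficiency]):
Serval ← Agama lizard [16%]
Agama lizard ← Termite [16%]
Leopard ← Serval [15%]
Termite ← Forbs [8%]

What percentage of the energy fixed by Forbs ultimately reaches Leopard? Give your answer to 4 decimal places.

Product of link efficiencies: 0.08 × 0.16 × 0.16 × 0.15 = 0.0003072
As a percentage: 0.0003072 × 100 = 0.0307%

0.0307%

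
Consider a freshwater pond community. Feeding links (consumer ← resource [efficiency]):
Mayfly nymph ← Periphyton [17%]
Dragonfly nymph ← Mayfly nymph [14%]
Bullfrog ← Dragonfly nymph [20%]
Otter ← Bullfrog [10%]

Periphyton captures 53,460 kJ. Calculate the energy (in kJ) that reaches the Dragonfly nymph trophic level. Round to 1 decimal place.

1272.3 kJ

Mayfly nymph: 53460 × 0.17 = 9088.2 kJ
Dragonfly nymph: 9088.2 × 0.14 = 1272.348 kJ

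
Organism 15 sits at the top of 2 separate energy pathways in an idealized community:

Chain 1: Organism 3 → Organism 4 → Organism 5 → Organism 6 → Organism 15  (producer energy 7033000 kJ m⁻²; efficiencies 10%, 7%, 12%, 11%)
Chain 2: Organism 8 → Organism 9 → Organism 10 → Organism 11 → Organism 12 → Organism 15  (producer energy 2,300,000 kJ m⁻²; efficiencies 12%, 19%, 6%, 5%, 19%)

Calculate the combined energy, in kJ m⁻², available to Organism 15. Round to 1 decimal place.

679.7 kJ m⁻²

Chain 1: 7033000 × 0.1 × 0.07 × 0.12 × 0.11 = 649.8492 kJ m⁻²
Chain 2: 2300000 × 0.12 × 0.19 × 0.06 × 0.05 × 0.19 = 29.8908 kJ m⁻²
Total at Organism 15: 649.8492 + 29.8908 = 679.74 kJ m⁻²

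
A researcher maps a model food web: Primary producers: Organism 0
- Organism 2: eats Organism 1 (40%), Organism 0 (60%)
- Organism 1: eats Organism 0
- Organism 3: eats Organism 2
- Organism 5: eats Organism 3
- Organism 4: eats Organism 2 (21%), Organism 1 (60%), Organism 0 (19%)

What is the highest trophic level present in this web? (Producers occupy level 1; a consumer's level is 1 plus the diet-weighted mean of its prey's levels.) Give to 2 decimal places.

Organism 1: 1 + 1 = 2
Organism 2: 1 + (0.4×2 + 0.6×1) = 2.4
Organism 3: 1 + 2.4 = 3.4
Organism 4: 1 + (0.21×2.4 + 0.6×2 + 0.19×1) = 2.894
Organism 5: 1 + 3.4 = 4.4

4.40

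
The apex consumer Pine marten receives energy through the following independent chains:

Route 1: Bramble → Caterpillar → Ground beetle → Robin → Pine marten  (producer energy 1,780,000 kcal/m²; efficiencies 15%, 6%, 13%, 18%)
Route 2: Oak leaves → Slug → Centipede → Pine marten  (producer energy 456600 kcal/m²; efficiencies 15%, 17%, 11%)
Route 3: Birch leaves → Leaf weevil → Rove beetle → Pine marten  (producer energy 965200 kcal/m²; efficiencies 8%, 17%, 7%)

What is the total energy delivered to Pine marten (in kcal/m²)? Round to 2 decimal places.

2574.50 kcal/m²

Route 1: 1780000 × 0.15 × 0.06 × 0.13 × 0.18 = 374.868 kcal/m²
Route 2: 456600 × 0.15 × 0.17 × 0.11 = 1280.763 kcal/m²
Route 3: 965200 × 0.08 × 0.17 × 0.07 = 918.8704 kcal/m²
Total at Pine marten: 374.868 + 1280.763 + 918.8704 = 2574.5014 kcal/m²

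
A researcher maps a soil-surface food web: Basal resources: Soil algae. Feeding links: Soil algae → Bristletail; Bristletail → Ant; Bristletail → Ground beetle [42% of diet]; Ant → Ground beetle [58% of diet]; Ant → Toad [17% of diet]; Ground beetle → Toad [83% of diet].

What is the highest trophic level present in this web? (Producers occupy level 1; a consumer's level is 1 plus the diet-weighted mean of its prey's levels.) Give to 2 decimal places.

4.48

Bristletail: 1 + 1 = 2
Ant: 1 + 2 = 3
Ground beetle: 1 + (0.42×2 + 0.58×3) = 3.58
Toad: 1 + (0.17×3 + 0.83×3.58) = 4.4814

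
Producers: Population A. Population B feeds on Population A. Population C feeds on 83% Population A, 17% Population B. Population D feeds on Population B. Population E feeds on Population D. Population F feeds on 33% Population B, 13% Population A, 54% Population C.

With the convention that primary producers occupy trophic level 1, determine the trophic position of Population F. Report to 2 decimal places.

Population B: 1 + 1 = 2
Population C: 1 + (0.83×1 + 0.17×2) = 2.17
Population D: 1 + 2 = 3
Population E: 1 + 3 = 4
Population F: 1 + (0.33×2 + 0.13×1 + 0.54×2.17) = 2.9618

2.96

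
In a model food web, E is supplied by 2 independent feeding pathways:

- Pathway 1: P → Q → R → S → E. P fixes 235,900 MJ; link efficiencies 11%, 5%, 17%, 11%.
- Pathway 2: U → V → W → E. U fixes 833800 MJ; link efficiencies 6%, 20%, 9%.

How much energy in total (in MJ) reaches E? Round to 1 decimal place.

924.8 MJ

Pathway 1: 235900 × 0.11 × 0.05 × 0.17 × 0.11 = 24.262315 MJ
Pathway 2: 833800 × 0.06 × 0.2 × 0.09 = 900.504 MJ
Total at E: 24.262315 + 900.504 = 924.766315 MJ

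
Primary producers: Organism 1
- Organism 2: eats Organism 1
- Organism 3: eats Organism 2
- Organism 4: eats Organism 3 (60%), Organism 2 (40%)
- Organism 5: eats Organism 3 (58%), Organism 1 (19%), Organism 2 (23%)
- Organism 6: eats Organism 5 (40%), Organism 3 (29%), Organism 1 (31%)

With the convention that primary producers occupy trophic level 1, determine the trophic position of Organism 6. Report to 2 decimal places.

Organism 2: 1 + 1 = 2
Organism 3: 1 + 2 = 3
Organism 4: 1 + (0.6×3 + 0.4×2) = 3.6
Organism 5: 1 + (0.58×3 + 0.19×1 + 0.23×2) = 3.39
Organism 6: 1 + (0.4×3.39 + 0.29×3 + 0.31×1) = 3.536

3.54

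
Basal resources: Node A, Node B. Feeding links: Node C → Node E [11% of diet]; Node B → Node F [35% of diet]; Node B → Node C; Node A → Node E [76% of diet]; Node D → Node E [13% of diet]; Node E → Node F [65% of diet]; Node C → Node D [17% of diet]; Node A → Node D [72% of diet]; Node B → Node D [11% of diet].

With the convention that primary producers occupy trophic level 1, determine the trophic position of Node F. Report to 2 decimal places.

Node C: 1 + 1 = 2
Node D: 1 + (0.11×1 + 0.72×1 + 0.17×2) = 2.17
Node E: 1 + (0.11×2 + 0.13×2.17 + 0.76×1) = 2.2621
Node F: 1 + (0.35×1 + 0.65×2.2621) = 2.820365

2.82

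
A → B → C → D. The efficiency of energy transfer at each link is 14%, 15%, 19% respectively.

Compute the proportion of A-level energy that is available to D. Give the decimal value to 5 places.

Product of link efficiencies: 0.14 × 0.15 × 0.19 = 0.00399

0.00399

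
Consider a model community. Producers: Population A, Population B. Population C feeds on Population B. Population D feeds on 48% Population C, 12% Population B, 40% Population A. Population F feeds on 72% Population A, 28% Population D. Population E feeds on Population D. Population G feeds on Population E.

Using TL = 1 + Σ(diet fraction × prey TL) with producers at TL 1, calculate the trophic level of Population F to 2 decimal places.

2.41

Population C: 1 + 1 = 2
Population D: 1 + (0.48×2 + 0.12×1 + 0.4×1) = 2.48
Population E: 1 + 2.48 = 3.48
Population F: 1 + (0.72×1 + 0.28×2.48) = 2.4144
Population G: 1 + 3.48 = 4.48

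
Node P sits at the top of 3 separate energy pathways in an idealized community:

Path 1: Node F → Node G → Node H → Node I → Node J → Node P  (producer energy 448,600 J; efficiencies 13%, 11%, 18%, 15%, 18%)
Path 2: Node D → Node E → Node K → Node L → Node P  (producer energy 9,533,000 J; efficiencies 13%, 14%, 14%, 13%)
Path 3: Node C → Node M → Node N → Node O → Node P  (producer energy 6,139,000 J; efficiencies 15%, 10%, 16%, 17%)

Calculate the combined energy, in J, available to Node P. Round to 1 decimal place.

5693.6 J

Path 1: 448600 × 0.13 × 0.11 × 0.18 × 0.15 × 0.18 = 31.1768028 J
Path 2: 9533000 × 0.13 × 0.14 × 0.14 × 0.13 = 3157.71092 J
Path 3: 6139000 × 0.15 × 0.1 × 0.16 × 0.17 = 2504.712 J
Total at Node P: 31.1768028 + 3157.71092 + 2504.712 = 5693.5997228 J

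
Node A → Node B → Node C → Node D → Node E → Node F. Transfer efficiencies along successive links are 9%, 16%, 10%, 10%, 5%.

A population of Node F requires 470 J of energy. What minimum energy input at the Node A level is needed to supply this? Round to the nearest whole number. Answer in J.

Cumulative transfer efficiency: 0.09 × 0.16 × 0.1 × 0.1 × 0.05 = 0.0000072
Node A energy = 470 / 0.0000072 = 65277778 J

65277778 J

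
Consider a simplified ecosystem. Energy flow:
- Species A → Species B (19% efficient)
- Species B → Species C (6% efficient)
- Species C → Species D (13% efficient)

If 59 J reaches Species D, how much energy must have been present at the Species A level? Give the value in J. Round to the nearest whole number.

Cumulative transfer efficiency: 0.19 × 0.06 × 0.13 = 0.001482
Species A energy = 59 / 0.001482 = 39811 J

39811 J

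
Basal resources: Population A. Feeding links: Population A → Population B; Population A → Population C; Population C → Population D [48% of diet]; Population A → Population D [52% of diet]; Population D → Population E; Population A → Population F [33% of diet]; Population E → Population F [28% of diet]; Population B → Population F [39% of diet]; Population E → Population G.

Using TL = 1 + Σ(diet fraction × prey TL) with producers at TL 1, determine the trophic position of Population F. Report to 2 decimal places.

Population B: 1 + 1 = 2
Population C: 1 + 1 = 2
Population D: 1 + (0.48×2 + 0.52×1) = 2.48
Population E: 1 + 2.48 = 3.48
Population F: 1 + (0.33×1 + 0.28×3.48 + 0.39×2) = 3.0844
Population G: 1 + 3.48 = 4.48

3.08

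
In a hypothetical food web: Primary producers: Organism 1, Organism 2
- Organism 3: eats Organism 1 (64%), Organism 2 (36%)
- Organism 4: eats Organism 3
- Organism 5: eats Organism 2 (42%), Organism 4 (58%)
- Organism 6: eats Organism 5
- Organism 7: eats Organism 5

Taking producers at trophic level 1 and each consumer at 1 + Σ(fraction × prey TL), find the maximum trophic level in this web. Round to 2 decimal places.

4.16

Organism 3: 1 + (0.64×1 + 0.36×1) = 2
Organism 4: 1 + 2 = 3
Organism 5: 1 + (0.42×1 + 0.58×3) = 3.16
Organism 6: 1 + 3.16 = 4.16
Organism 7: 1 + 3.16 = 4.16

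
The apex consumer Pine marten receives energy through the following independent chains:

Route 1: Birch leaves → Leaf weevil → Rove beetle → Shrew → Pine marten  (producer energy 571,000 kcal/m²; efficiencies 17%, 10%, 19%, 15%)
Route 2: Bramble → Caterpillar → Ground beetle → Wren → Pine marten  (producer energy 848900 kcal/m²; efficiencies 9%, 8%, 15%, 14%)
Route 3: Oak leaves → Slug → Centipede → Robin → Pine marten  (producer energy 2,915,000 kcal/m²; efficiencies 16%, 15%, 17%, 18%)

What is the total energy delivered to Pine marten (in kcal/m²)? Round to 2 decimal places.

2545.78 kcal/m²

Route 1: 571000 × 0.17 × 0.1 × 0.19 × 0.15 = 276.6495 kcal/m²
Route 2: 848900 × 0.09 × 0.08 × 0.15 × 0.14 = 128.35368 kcal/m²
Route 3: 2915000 × 0.16 × 0.15 × 0.17 × 0.18 = 2140.776 kcal/m²
Total at Pine marten: 276.6495 + 128.35368 + 2140.776 = 2545.77918 kcal/m²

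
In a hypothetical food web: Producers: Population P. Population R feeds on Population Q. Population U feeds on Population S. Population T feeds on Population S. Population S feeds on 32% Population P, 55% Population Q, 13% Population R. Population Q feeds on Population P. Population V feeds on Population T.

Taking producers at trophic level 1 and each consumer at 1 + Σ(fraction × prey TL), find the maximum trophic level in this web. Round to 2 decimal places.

Population Q: 1 + 1 = 2
Population R: 1 + 2 = 3
Population S: 1 + (0.32×1 + 0.55×2 + 0.13×3) = 2.81
Population T: 1 + 2.81 = 3.81
Population U: 1 + 2.81 = 3.81
Population V: 1 + 3.81 = 4.81

4.81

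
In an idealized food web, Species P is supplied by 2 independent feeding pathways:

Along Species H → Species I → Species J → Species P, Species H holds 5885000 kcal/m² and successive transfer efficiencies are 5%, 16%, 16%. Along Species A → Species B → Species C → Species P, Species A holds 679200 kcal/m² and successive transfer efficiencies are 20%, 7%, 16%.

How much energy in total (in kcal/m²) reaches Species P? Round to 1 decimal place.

9054.2 kcal/m²

Via Species H: 5885000 × 0.05 × 0.16 × 0.16 = 7532.8 kcal/m²
Via Species A: 679200 × 0.2 × 0.07 × 0.16 = 1521.408 kcal/m²
Total at Species P: 7532.8 + 1521.408 = 9054.208 kcal/m²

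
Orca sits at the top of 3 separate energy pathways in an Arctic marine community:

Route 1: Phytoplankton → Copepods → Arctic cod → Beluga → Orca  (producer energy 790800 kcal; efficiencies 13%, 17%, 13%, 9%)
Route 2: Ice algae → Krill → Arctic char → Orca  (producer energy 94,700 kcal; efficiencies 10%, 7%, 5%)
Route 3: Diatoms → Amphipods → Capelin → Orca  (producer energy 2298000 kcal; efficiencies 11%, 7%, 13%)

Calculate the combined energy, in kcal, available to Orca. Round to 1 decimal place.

2537.9 kcal

Route 1: 790800 × 0.13 × 0.17 × 0.13 × 0.09 = 204.477156 kcal
Route 2: 94700 × 0.1 × 0.07 × 0.05 = 33.145 kcal
Route 3: 2298000 × 0.11 × 0.07 × 0.13 = 2300.298 kcal
Total at Orca: 204.477156 + 33.145 + 2300.298 = 2537.920156 kcal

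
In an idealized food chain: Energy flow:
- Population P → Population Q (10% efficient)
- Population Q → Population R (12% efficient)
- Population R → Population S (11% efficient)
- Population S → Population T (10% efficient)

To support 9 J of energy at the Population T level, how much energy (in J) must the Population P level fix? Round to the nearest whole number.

Cumulative transfer efficiency: 0.1 × 0.12 × 0.11 × 0.1 = 0.000132
Population P energy = 9 / 0.000132 = 68182 J

68182 J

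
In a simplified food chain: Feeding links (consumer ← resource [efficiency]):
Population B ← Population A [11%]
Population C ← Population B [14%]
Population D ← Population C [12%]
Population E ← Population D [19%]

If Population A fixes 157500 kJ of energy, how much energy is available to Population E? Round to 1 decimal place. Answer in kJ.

Population B: 157500 × 0.11 = 17325 kJ
Population C: 17325 × 0.14 = 2425.5 kJ
Population D: 2425.5 × 0.12 = 291.06 kJ
Population E: 291.06 × 0.19 = 55.3014 kJ

55.3 kJ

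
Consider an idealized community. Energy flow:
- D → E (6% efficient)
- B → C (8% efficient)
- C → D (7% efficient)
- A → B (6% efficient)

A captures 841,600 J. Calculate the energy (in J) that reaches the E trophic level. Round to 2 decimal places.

16.97 J

B: 841600 × 0.06 = 50496 J
C: 50496 × 0.08 = 4039.68 J
D: 4039.68 × 0.07 = 282.7776 J
E: 282.7776 × 0.06 = 16.966656 J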